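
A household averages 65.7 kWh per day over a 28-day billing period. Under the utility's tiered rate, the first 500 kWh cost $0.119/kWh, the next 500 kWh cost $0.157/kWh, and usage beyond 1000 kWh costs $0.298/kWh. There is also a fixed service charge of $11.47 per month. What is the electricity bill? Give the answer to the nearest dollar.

$400

Usage = 65.7 kWh/day × 28 days = 1839.6 kWh
First 500 kWh × $0.119 = $59.50
Next 500 kWh × $0.157 = $78.50
Remaining 839.6 kWh × $0.298 = $250.20
Energy charge = $388.20; + service $11.47 = $399.67 ≈ $400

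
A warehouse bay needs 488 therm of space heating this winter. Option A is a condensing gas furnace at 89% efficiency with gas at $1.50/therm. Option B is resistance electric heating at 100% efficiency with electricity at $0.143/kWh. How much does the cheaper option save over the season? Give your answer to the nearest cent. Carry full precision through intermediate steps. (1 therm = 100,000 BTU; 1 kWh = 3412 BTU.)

Heat load = 488 therm × 100,000 = 48,800,000 BTU
Gas: input = 48,800,000 / 0.890 = 54,831,461 BTU = 548.3 therm → 548.3 × $1.50 = $822.47
Electric: 48,800,000 BTU / 3412 = 14,300 kWh → × $0.143 = $2,045.25
Difference = |$822.47 − $2,045.25| = $1,222.78

$1222.78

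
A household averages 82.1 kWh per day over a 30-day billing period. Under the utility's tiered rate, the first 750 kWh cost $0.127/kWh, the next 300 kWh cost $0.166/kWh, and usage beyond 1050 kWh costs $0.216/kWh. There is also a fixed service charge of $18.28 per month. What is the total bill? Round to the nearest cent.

$468.54

Usage = 82.1 kWh/day × 30 days = 2463 kWh
First 750 kWh × $0.127 = $95.25
Next 300 kWh × $0.166 = $49.80
Remaining 1413 kWh × $0.216 = $305.21
Energy charge = $450.26; + service $18.28 = $468.54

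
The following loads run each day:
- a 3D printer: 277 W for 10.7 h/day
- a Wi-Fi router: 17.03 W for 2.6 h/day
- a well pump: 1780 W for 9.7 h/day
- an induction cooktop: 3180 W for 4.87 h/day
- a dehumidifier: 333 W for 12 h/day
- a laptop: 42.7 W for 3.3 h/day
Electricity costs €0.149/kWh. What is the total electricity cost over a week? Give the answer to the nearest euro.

3D printer: 277 W × 10.7 h × 7 d = 20,747 Wh = 20.75 kWh
Wi-Fi router: 17.03 W × 2.6 h × 7 d = 310 Wh = 0.3099 kWh
well pump: 1780 W × 9.7 h × 7 d = 120,862 Wh = 120.9 kWh
induction cooktop: 3180 W × 4.87 h × 7 d = 108,406 Wh = 108.4 kWh
dehumidifier: 333 W × 12 h × 7 d = 27,972 Wh = 27.97 kWh
laptop: 42.7 W × 3.3 h × 7 d = 986 Wh = 0.9864 kWh
Total energy = 20.75 + 0.3099 + 120.9 + 108.4 + 27.97 + 0.9864 = 279.3 kWh
Cost = 279.3 kWh × €0.149 = €41.61 ≈ €42

€42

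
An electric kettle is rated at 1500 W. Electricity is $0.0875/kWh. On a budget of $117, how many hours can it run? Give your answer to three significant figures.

Energy budget = $117 / $0.0875 per kWh = 1,337 kWh = 1,337,143 Wh
Runtime = 1,337,143 Wh / 1500 W = 891.4 h

891 h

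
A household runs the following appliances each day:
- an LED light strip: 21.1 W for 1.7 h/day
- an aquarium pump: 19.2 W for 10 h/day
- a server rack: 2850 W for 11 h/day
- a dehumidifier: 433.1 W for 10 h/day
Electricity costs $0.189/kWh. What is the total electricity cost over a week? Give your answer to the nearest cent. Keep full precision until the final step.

LED light strip: 21.1 W × 1.7 h × 7 d = 251 Wh = 0.2511 kWh
aquarium pump: 19.2 W × 10 h × 7 d = 1,344 Wh = 1.344 kWh
server rack: 2850 W × 11 h × 7 d = 219,450 Wh = 219.4 kWh
dehumidifier: 433.1 W × 10 h × 7 d = 30,317 Wh = 30.32 kWh
Total energy = 0.2511 + 1.344 + 219.4 + 30.32 = 251.4 kWh
Cost = 251.4 kWh × $0.189 = $47.51

$47.51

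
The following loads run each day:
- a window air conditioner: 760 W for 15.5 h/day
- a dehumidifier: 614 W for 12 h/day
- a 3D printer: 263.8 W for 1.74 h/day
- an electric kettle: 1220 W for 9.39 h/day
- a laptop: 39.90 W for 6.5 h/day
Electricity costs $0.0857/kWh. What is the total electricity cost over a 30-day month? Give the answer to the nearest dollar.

$81

window air conditioner: 760 W × 15.5 h × 30 d = 353,400 Wh = 353.4 kWh
dehumidifier: 614 W × 12 h × 30 d = 221,040 Wh = 221 kWh
3D printer: 263.8 W × 1.74 h × 30 d = 13,770 Wh = 13.77 kWh
electric kettle: 1220 W × 9.39 h × 30 d = 343,674 Wh = 343.7 kWh
laptop: 39.90 W × 6.5 h × 30 d = 7,780 Wh = 7.78 kWh
Total energy = 353.4 + 221 + 13.77 + 343.7 + 7.78 = 939.7 kWh
Cost = 939.7 kWh × $0.0857 = $80.53 ≈ $81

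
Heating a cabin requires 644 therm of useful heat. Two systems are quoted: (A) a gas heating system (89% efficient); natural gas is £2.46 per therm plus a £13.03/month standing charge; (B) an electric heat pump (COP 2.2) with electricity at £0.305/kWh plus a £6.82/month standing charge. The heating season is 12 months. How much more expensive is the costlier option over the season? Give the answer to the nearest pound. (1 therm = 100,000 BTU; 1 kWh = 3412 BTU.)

£762

Heat load = 644 therm × 100,000 = 64,400,000 BTU
Gas: input = 64,400,000 / 0.89 = 72,359,551 BTU = 723.6 therm → 723.6 × £2.46 = £1,780.04; + 12 × £13.03 standing = £1,936.40
Heat pump: 64,400,000 BTU / 3412 = 18,870 kWh heat; / 2.2 = 8,579 kWh in → × £0.305 = £2,616.70; + 12 × £6.82 standing = £2,698.54
Difference = |£1,936.40 − £2,698.54| = £762.14 ≈ £762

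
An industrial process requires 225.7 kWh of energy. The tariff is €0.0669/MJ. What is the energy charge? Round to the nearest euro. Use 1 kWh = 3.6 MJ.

225.7 kWh × (3.6 MJ/kWh) = 812.5 MJ
Cost = 812.5 MJ × €0.0669/MJ = €54.36 ≈ €54

€54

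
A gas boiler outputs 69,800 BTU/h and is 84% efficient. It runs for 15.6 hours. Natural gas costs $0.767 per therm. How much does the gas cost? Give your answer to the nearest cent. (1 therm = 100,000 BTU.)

Heat delivered = 69,800 BTU/h × 15.6 h = 1,088,880 BTU
Gas input = 1,088,880 / 0.84 = 1,296,286 BTU
= 1,296,286 / 100,000 = 12.96 therm
Cost = 12.96 × $0.767/therm = $9.94

$9.94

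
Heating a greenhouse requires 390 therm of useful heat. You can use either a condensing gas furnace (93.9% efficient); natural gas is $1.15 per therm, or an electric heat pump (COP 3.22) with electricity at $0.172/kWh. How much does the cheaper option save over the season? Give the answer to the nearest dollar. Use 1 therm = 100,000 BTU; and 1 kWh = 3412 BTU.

Heat load = 390 therm × 100,000 = 39,000,000 BTU
Gas: input = 39,000,000 / 0.939 = 41,533,546 BTU = 415.3 therm → 415.3 × $1.15 = $477.64
Heat pump: 39,000,000 BTU / 3412 = 11,430 kWh heat; / 3.22 = 3,550 kWh in → × $0.172 = $610.56
Difference = |$477.64 − $610.56| = $132.92 ≈ $133

$133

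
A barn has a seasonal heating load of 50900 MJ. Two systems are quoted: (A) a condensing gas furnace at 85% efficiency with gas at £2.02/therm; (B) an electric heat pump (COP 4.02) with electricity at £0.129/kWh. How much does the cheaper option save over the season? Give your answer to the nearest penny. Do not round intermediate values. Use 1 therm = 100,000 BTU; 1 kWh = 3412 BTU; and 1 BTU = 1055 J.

Heat load = 50900 MJ = 50,900,000,000 J / 1055 = 48,246,445 BTU
Gas: input = 48,246,445 / 0.85 = 56,760,524 BTU = 567.6 therm → 567.6 × £2.02 = £1,146.56
Heat pump: 48,246,445 BTU / 3412 = 14,140 kWh heat; / 4.02 = 3,517 kWh in → × £0.129 = £453.75
Difference = |£1,146.56 − £453.75| = £692.81

£692.81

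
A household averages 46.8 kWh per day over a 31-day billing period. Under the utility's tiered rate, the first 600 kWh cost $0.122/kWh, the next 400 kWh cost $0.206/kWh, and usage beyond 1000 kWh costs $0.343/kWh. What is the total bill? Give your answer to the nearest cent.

Usage = 46.8 kWh/day × 31 days = 1450.8 kWh
First 600 kWh × $0.122 = $73.20
Next 400 kWh × $0.206 = $82.40
Remaining 450.8 kWh × $0.343 = $154.62
Total = $310.22

$310.22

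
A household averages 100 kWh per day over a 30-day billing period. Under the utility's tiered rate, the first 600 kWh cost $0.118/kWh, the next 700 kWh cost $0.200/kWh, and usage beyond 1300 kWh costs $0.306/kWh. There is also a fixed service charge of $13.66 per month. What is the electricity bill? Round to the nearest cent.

Usage = 100 kWh/day × 30 days = 3000 kWh
First 600 kWh × $0.118 = $70.80
Next 700 kWh × $0.200 = $140.00
Remaining 1700 kWh × $0.306 = $520.20
Energy charge = $731.00; + service $13.66 = $744.66

$744.66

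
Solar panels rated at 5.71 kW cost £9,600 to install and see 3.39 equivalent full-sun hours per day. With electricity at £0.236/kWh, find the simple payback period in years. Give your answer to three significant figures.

5.76 years

Daily generation = 5.71 kW × 3.39 h = 19.36 kWh
Annual generation = 19.36 × 365 = 7065.3 kWh
Annual savings = 7065.3 × £0.236 = £1,667.40
Payback = £9,600 / £1,667.40 = 5.76 years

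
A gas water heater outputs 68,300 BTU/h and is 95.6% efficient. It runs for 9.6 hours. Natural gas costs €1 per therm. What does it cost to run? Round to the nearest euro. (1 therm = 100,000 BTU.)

€7

Heat delivered = 68,300 BTU/h × 9.6 h = 655,680 BTU
Gas input = 655,680 / 0.956 = 685,858 BTU
= 685,858 / 100,000 = 6.859 therm
Cost = 6.859 × €1/therm = €6.86 ≈ €7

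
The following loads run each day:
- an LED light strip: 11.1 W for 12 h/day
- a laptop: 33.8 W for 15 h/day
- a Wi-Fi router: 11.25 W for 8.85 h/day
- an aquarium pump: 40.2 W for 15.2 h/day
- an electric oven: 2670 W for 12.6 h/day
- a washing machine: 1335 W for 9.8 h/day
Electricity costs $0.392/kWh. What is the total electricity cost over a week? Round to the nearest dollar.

$132

LED light strip: 11.1 W × 12 h × 7 d = 932 Wh = 0.9324 kWh
laptop: 33.8 W × 15 h × 7 d = 3,549 Wh = 3.549 kWh
Wi-Fi router: 11.25 W × 8.85 h × 7 d = 697 Wh = 0.6969 kWh
aquarium pump: 40.2 W × 15.2 h × 7 d = 4,277 Wh = 4.277 kWh
electric oven: 2670 W × 12.6 h × 7 d = 235,494 Wh = 235.5 kWh
washing machine: 1335 W × 9.8 h × 7 d = 91,581 Wh = 91.58 kWh
Total energy = 0.9324 + 3.549 + 0.6969 + 4.277 + 235.5 + 91.58 = 336.5 kWh
Cost = 336.5 kWh × $0.392 = $131.92 ≈ $132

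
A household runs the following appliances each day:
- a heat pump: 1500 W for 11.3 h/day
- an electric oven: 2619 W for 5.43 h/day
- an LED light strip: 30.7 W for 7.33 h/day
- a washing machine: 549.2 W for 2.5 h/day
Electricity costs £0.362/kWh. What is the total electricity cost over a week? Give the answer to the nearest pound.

heat pump: 1500 W × 11.3 h × 7 d = 118,650 Wh = 118.7 kWh
electric oven: 2619 W × 5.43 h × 7 d = 99,548 Wh = 99.55 kWh
LED light strip: 30.7 W × 7.33 h × 7 d = 1,575 Wh = 1.575 kWh
washing machine: 549.2 W × 2.5 h × 7 d = 9,611 Wh = 9.611 kWh
Total energy = 118.7 + 99.55 + 1.575 + 9.611 = 229.4 kWh
Cost = 229.4 kWh × £0.362 = £83.04 ≈ £83

£83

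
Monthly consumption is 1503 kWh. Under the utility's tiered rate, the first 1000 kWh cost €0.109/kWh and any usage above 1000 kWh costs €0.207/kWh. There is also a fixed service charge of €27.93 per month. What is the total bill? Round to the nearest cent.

€241.05

First 1000 kWh × €0.109 = €109.00
Remaining 503 kWh × €0.207 = €104.12
Energy charge = €213.12; + service €27.93 = €241.05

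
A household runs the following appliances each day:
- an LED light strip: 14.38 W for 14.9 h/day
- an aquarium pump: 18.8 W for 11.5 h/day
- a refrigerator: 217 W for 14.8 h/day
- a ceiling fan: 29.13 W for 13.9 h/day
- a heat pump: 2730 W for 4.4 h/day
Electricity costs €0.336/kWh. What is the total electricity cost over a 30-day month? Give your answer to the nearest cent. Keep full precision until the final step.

€161.87

LED light strip: 14.38 W × 14.9 h × 30 d = 6,428 Wh = 6.428 kWh
aquarium pump: 18.8 W × 11.5 h × 30 d = 6,486 Wh = 6.486 kWh
refrigerator: 217 W × 14.8 h × 30 d = 96,348 Wh = 96.35 kWh
ceiling fan: 29.13 W × 13.9 h × 30 d = 12,147 Wh = 12.15 kWh
heat pump: 2730 W × 4.4 h × 30 d = 360,360 Wh = 360.4 kWh
Total energy = 6.428 + 6.486 + 96.35 + 12.15 + 360.4 = 481.8 kWh
Cost = 481.8 kWh × €0.336 = €161.87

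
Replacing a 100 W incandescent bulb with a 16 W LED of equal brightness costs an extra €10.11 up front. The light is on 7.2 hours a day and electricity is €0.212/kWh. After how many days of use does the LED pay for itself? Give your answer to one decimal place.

Power saved = 100 − 16 = 84 W
Daily energy saved = 84 W × 7.2 h = 604.8 Wh = 0.6048 kWh
Daily savings = 0.6048 × €0.212 = €0.1282
Payback = €10.11 / €0.1282 per day = 78.85 days

78.9 days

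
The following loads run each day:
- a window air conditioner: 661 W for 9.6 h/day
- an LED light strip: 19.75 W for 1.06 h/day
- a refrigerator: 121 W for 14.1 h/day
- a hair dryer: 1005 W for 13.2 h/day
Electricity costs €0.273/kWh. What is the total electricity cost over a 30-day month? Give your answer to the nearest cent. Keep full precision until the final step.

€174.76

window air conditioner: 661 W × 9.6 h × 30 d = 190,368 Wh = 190.4 kWh
LED light strip: 19.75 W × 1.06 h × 30 d = 628 Wh = 0.6281 kWh
refrigerator: 121 W × 14.1 h × 30 d = 51,183 Wh = 51.18 kWh
hair dryer: 1005 W × 13.2 h × 30 d = 397,980 Wh = 398 kWh
Total energy = 190.4 + 0.6281 + 51.18 + 398 = 640.2 kWh
Cost = 640.2 kWh × €0.273 = €174.76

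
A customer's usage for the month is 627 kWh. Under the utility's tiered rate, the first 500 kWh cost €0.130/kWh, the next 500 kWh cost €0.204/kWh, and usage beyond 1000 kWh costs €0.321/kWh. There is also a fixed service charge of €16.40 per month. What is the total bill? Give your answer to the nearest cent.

€107.31

First 500 kWh × €0.130 = €65.00
Next 127 kWh × €0.204 = €25.91
Remaining tier: 0 kWh (not reached)
Energy charge = €90.91; + service €16.40 = €107.31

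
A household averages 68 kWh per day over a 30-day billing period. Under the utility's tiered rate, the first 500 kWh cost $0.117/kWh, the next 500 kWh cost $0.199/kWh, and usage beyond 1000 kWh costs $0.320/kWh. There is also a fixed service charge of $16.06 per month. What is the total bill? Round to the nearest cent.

$506.86

Usage = 68 kWh/day × 30 days = 2040 kWh
First 500 kWh × $0.117 = $58.50
Next 500 kWh × $0.199 = $99.50
Remaining 1040 kWh × $0.320 = $332.80
Energy charge = $490.80; + service $16.06 = $506.86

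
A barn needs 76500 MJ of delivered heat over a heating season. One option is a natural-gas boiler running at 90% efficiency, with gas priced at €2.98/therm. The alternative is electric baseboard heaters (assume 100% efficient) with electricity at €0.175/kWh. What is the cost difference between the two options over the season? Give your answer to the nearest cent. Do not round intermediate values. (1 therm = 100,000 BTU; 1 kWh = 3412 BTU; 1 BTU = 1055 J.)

€1318.15

Heat load = 76500 MJ = 76,500,000,000 J / 1055 = 72,511,848 BTU
Gas: input = 72,511,848 / 0.90 = 80,568,720 BTU = 805.7 therm → 805.7 × €2.98 = €2,400.95
Electric: 72,511,848 BTU / 3412 = 21,250 kWh → × €0.175 = €3,719.10
Difference = |€2,400.95 − €3,719.10| = €1,318.15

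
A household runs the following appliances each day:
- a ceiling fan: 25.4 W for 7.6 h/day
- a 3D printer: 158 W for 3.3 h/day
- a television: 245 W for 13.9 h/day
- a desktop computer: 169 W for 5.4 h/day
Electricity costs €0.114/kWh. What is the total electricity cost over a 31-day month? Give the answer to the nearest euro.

€18

ceiling fan: 25.4 W × 7.6 h × 31 d = 5,984 Wh = 5.984 kWh
3D printer: 158 W × 3.3 h × 31 d = 16,163 Wh = 16.16 kWh
television: 245 W × 13.9 h × 31 d = 105,570 Wh = 105.6 kWh
desktop computer: 169 W × 5.4 h × 31 d = 28,291 Wh = 28.29 kWh
Total energy = 5.984 + 16.16 + 105.6 + 28.29 = 156 kWh
Cost = 156 kWh × €0.114 = €17.78 ≈ €18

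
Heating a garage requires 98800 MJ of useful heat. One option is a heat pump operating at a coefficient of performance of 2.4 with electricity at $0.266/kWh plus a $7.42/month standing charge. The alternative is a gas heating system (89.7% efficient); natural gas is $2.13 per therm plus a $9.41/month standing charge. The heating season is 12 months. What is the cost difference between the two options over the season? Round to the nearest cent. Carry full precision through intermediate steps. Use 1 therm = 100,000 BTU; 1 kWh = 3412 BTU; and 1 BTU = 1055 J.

Heat load = 98800 MJ = 98,800,000,000 J / 1055 = 93,649,289 BTU
Gas: input = 93,649,289 / 0.897 = 104,402,775 BTU = 1,044 therm → 1,044 × $2.13 = $2,223.78; + 12 × $9.41 standing = $2,336.70
Heat pump: 93,649,289 BTU / 3412 = 27,450 kWh heat; / 2.4 = 11,440 kWh in → × $0.266 = $3,042.05; + 12 × $7.42 standing = $3,131.09
Difference = |$2,336.70 − $3,131.09| = $794.39

$794.39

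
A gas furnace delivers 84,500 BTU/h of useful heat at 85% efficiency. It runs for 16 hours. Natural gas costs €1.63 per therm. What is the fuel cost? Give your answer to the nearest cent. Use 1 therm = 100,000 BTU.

€25.93

Heat delivered = 84,500 BTU/h × 16 h = 1,352,000 BTU
Gas input = 1,352,000 / 0.85 = 1,590,588 BTU
= 1,590,588 / 100,000 = 15.91 therm
Cost = 15.91 × €1.63/therm = €25.93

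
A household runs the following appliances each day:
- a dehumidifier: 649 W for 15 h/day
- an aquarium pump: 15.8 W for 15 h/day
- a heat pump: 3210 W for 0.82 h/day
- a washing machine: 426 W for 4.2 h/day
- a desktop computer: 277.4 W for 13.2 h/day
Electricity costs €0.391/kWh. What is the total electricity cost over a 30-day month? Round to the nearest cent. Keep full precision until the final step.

€211.79

dehumidifier: 649 W × 15 h × 30 d = 292,050 Wh = 292.1 kWh
aquarium pump: 15.8 W × 15 h × 30 d = 7,110 Wh = 7.11 kWh
heat pump: 3210 W × 0.82 h × 30 d = 78,966 Wh = 78.97 kWh
washing machine: 426 W × 4.2 h × 30 d = 53,676 Wh = 53.68 kWh
desktop computer: 277.4 W × 13.2 h × 30 d = 109,850 Wh = 109.9 kWh
Total energy = 292.1 + 7.11 + 78.97 + 53.68 + 109.9 = 541.7 kWh
Cost = 541.7 kWh × €0.391 = €211.79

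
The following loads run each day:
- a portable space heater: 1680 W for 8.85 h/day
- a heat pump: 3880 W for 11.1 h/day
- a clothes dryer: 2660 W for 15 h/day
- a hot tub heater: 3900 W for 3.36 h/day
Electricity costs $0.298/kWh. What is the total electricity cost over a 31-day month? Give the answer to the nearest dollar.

$1025

portable space heater: 1680 W × 8.85 h × 31 d = 460,908 Wh = 460.9 kWh
heat pump: 3880 W × 11.1 h × 31 d = 1,335,108 Wh = 1,335 kWh
clothes dryer: 2660 W × 15 h × 31 d = 1,236,900 Wh = 1,237 kWh
hot tub heater: 3900 W × 3.36 h × 31 d = 406,224 Wh = 406.2 kWh
Total energy = 460.9 + 1,335 + 1,237 + 406.2 = 3,439 kWh
Cost = 3,439 kWh × $0.298 = $1,024.86 ≈ $1025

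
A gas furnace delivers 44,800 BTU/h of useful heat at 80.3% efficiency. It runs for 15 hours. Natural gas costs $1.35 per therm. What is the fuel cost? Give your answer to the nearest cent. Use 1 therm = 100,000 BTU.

$11.30

Heat delivered = 44,800 BTU/h × 15 h = 672,000 BTU
Gas input = 672,000 / 0.803 = 836,862 BTU
= 836,862 / 100,000 = 8.369 therm
Cost = 8.369 × $1.35/therm = $11.30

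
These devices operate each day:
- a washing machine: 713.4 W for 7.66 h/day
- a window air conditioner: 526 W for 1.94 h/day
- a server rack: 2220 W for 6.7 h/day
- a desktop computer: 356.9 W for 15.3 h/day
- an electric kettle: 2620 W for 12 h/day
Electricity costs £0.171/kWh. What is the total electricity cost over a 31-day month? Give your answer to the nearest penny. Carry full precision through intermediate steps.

washing machine: 713.4 W × 7.66 h × 31 d = 169,404 Wh = 169.4 kWh
window air conditioner: 526 W × 1.94 h × 31 d = 31,634 Wh = 31.63 kWh
server rack: 2220 W × 6.7 h × 31 d = 461,094 Wh = 461.1 kWh
desktop computer: 356.9 W × 15.3 h × 31 d = 169,278 Wh = 169.3 kWh
electric kettle: 2620 W × 12 h × 31 d = 974,640 Wh = 974.6 kWh
Total energy = 169.4 + 31.63 + 461.1 + 169.3 + 974.6 = 1,806 kWh
Cost = 1,806 kWh × £0.171 = £308.83

£308.83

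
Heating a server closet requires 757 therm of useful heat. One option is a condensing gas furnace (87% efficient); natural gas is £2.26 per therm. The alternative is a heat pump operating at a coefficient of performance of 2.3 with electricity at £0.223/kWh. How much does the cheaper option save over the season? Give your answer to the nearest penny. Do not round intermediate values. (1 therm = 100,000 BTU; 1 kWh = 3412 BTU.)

£184.66

Heat load = 757 therm × 100,000 = 75,700,000 BTU
Gas: input = 75,700,000 / 0.87 = 87,011,494 BTU = 870.1 therm → 870.1 × £2.26 = £1,966.46
Heat pump: 75,700,000 BTU / 3412 = 22,190 kWh heat; / 2.3 = 9,646 kWh in → × £0.223 = £2,151.12
Difference = |£1,966.46 − £2,151.12| = £184.66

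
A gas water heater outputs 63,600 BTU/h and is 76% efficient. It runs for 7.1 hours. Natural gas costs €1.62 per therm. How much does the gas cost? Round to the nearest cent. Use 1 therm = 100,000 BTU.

€9.63

Heat delivered = 63,600 BTU/h × 7.1 h = 451,560 BTU
Gas input = 451,560 / 0.760 = 594,158 BTU
= 594,158 / 100,000 = 5.942 therm
Cost = 5.942 × €1.62/therm = €9.63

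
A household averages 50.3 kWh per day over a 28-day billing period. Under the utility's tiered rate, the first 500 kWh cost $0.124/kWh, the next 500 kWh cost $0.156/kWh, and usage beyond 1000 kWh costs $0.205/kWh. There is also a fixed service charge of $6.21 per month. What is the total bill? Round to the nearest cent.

$229.93

Usage = 50.3 kWh/day × 28 days = 1408.4 kWh
First 500 kWh × $0.124 = $62.00
Next 500 kWh × $0.156 = $78.00
Remaining 408.4 kWh × $0.205 = $83.72
Energy charge = $223.72; + service $6.21 = $229.93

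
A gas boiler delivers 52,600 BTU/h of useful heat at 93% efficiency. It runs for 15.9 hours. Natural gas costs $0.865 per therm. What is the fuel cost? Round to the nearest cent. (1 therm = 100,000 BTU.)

$7.78

Heat delivered = 52,600 BTU/h × 15.9 h = 836,340 BTU
Gas input = 836,340 / 0.93 = 899,290 BTU
= 899,290 / 100,000 = 8.993 therm
Cost = 8.993 × $0.865/therm = $7.78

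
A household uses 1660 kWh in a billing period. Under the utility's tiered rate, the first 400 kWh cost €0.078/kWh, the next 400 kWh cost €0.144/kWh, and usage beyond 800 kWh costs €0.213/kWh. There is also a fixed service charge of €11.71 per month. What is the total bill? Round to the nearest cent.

First 400 kWh × €0.078 = €31.20
Next 400 kWh × €0.144 = €57.60
Remaining 860 kWh × €0.213 = €183.18
Energy charge = €271.98; + service €11.71 = €283.69

€283.69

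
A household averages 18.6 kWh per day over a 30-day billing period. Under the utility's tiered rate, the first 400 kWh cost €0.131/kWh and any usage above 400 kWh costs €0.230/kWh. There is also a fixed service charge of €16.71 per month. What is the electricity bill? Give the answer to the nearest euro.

€105

Usage = 18.6 kWh/day × 30 days = 558 kWh
First 400 kWh × €0.131 = €52.40
Remaining 158 kWh × €0.230 = €36.34
Energy charge = €88.74; + service €16.71 = €105.45 ≈ €105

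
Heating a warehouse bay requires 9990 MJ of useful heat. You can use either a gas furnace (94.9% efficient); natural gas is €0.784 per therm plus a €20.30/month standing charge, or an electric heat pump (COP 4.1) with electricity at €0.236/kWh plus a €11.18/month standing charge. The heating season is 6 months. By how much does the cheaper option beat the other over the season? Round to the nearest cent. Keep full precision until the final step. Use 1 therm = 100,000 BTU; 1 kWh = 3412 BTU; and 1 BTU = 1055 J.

Heat load = 9990 MJ = 9,990,000,000 J / 1055 = 9,469,194 BTU
Gas: input = 9,469,194 / 0.949 = 9,978,076 BTU = 99.78 therm → 99.78 × €0.784 = €78.23; + 6 × €20.30 standing = €200.03
Heat pump: 9,469,194 BTU / 3412 = 2,775 kWh heat; / 4.1 = 676.9 kWh in → × €0.236 = €159.75; + 6 × €11.18 standing = €226.83
Difference = |€200.03 − €226.83| = €26.80

€26.80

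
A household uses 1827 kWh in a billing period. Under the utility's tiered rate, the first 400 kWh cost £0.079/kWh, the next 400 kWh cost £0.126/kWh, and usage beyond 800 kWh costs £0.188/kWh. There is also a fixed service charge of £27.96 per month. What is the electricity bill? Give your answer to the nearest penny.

First 400 kWh × £0.079 = £31.60
Next 400 kWh × £0.126 = £50.40
Remaining 1027 kWh × £0.188 = £193.08
Energy charge = £275.08; + service £27.96 = £303.04

£303.04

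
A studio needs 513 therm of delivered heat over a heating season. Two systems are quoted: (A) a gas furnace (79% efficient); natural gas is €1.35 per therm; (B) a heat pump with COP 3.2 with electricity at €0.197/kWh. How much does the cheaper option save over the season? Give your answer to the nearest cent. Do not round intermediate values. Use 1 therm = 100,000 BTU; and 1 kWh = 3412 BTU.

€48.96

Heat load = 513 therm × 100,000 = 51,300,000 BTU
Gas: input = 51,300,000 / 0.79 = 64,936,709 BTU = 649.4 therm → 649.4 × €1.35 = €876.65
Heat pump: 51,300,000 BTU / 3412 = 15,040 kWh heat; / 3.2 = 4,698 kWh in → × €0.197 = €925.60
Difference = |€876.65 − €925.60| = €48.96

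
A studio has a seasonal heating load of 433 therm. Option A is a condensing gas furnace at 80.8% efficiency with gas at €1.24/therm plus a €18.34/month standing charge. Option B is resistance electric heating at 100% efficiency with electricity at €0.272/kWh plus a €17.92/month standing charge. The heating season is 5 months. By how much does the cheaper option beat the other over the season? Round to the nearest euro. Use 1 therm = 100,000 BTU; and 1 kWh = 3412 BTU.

Heat load = 433 therm × 100,000 = 43,300,000 BTU
Gas: input = 43,300,000 / 0.808 = 53,589,109 BTU = 535.9 therm → 535.9 × €1.24 = €664.50; + 5 × €18.34 standing = €756.20
Electric: 43,300,000 BTU / 3412 = 12,690 kWh → × €0.272 = €3,451.82; + 5 × €17.92 standing = €3,541.42
Difference = |€756.20 − €3,541.42| = €2,785.21 ≈ €2785

€2785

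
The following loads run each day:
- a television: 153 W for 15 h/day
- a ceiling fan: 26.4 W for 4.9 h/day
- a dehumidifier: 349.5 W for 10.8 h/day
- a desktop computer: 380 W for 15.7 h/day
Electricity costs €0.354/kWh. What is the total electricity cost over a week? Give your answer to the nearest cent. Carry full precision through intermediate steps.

€30.14

television: 153 W × 15 h × 7 d = 16,065 Wh = 16.07 kWh
ceiling fan: 26.4 W × 4.9 h × 7 d = 906 Wh = 0.9055 kWh
dehumidifier: 349.5 W × 10.8 h × 7 d = 26,422 Wh = 26.42 kWh
desktop computer: 380 W × 15.7 h × 7 d = 41,762 Wh = 41.76 kWh
Total energy = 16.07 + 0.9055 + 26.42 + 41.76 = 85.15 kWh
Cost = 85.15 kWh × €0.354 = €30.14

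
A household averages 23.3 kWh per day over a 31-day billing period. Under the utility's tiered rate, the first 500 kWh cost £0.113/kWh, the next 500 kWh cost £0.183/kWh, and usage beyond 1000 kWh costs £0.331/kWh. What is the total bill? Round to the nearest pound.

£97

Usage = 23.3 kWh/day × 31 days = 722.3 kWh
First 500 kWh × £0.113 = £56.50
Next 222.3 kWh × £0.183 = £40.68
Remaining tier: 0 kWh (not reached)
Total = £97.18 ≈ £97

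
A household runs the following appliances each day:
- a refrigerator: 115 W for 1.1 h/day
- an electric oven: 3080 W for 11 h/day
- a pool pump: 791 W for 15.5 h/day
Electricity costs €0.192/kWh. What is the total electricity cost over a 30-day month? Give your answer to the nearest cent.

refrigerator: 115 W × 1.1 h × 30 d = 3,795 Wh = 3.795 kWh
electric oven: 3080 W × 11 h × 30 d = 1,016,400 Wh = 1,016 kWh
pool pump: 791 W × 15.5 h × 30 d = 367,815 Wh = 367.8 kWh
Total energy = 3.795 + 1,016 + 367.8 = 1,388 kWh
Cost = 1,388 kWh × €0.192 = €266.50

€266.50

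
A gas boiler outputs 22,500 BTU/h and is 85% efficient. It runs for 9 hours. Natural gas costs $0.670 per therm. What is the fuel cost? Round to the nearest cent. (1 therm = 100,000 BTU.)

Heat delivered = 22,500 BTU/h × 9 h = 202,500 BTU
Gas input = 202,500 / 0.85 = 238,235 BTU
= 238,235 / 100,000 = 2.382 therm
Cost = 2.382 × $0.670/therm = $1.60

$1.60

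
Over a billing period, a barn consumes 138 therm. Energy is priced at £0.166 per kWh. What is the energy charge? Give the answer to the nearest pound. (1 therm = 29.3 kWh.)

138 therm × (29.3 kWh/therm) = 4,043 kWh
Cost = 4,043 kWh × £0.166/kWh = £671.20 ≈ £671

£671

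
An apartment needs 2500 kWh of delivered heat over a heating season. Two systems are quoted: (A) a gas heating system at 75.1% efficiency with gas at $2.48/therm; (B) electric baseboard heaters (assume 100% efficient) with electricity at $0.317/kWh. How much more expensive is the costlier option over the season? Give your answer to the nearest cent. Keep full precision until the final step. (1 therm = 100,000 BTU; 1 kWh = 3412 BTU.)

$510.82

Heat load = 2500 kWh × 3412 = 8,530,000 BTU
Gas: input = 8,530,000 / 0.751 = 11,358,189 BTU = 113.6 therm → 113.6 × $2.48 = $281.68
Electric: 8,530,000 BTU / 3412 = 2,500 kWh → × $0.317 = $792.50
Difference = |$281.68 − $792.50| = $510.82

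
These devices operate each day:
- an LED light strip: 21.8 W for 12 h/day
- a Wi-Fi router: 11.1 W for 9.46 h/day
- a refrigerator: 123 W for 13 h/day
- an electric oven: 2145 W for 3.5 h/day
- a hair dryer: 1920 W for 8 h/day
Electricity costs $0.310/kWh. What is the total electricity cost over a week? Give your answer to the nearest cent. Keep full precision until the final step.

$53.89

LED light strip: 21.8 W × 12 h × 7 d = 1,831 Wh = 1.831 kWh
Wi-Fi router: 11.1 W × 9.46 h × 7 d = 735 Wh = 0.735 kWh
refrigerator: 123 W × 13 h × 7 d = 11,193 Wh = 11.19 kWh
electric oven: 2145 W × 3.5 h × 7 d = 52,552 Wh = 52.55 kWh
hair dryer: 1920 W × 8 h × 7 d = 107,520 Wh = 107.5 kWh
Total energy = 1.831 + 0.735 + 11.19 + 52.55 + 107.5 = 173.8 kWh
Cost = 173.8 kWh × $0.310 = $53.89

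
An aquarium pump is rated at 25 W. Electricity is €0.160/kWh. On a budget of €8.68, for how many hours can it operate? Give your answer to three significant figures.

2170 h

Energy budget = €8.68 / €0.160 per kWh = 54.25 kWh = 54,250 Wh
Runtime = 54,250 Wh / 25 W = 2,170 h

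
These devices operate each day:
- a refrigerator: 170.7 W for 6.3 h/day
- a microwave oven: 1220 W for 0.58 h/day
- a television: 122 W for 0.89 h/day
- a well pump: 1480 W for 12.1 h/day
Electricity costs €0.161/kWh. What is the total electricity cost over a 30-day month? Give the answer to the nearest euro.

€96

refrigerator: 170.7 W × 6.3 h × 30 d = 32,262 Wh = 32.26 kWh
microwave oven: 1220 W × 0.58 h × 30 d = 21,228 Wh = 21.23 kWh
television: 122 W × 0.89 h × 30 d = 3,257 Wh = 3.257 kWh
well pump: 1480 W × 12.1 h × 30 d = 537,240 Wh = 537.2 kWh
Total energy = 32.26 + 21.23 + 3.257 + 537.2 = 594 kWh
Cost = 594 kWh × €0.161 = €95.63 ≈ €96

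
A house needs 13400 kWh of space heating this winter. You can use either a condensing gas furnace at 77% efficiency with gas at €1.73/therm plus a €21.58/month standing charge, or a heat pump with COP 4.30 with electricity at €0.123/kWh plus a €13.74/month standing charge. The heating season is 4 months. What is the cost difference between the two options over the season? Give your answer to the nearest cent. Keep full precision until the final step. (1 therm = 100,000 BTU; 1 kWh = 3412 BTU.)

Heat load = 13400 kWh × 3412 = 45,720,800 BTU
Gas: input = 45,720,800 / 0.77 = 59,377,662 BTU = 593.8 therm → 593.8 × €1.73 = €1,027.23; + 4 × €21.58 standing = €1,113.55
Heat pump: 45,720,800 BTU / 3412 = 13,400 kWh heat; / 4.30 = 3,116 kWh in → × €0.123 = €383.30; + 4 × €13.74 standing = €438.26
Difference = |€1,113.55 − €438.26| = €675.29

€675.29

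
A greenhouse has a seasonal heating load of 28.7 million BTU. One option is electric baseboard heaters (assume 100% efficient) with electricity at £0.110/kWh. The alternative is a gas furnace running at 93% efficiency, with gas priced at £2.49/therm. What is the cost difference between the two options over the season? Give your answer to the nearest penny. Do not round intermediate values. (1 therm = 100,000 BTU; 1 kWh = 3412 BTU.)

Heat load = 28.7 × 10⁶ BTU = 28,700,000 BTU
Gas: input = 28,700,000 / 0.93 = 30,860,215 BTU = 308.6 therm → 308.6 × £2.49 = £768.42
Electric: 28,700,000 BTU / 3412 = 8,411 kWh → × £0.110 = £925.26
Difference = |£768.42 − £925.26| = £156.84

£156.84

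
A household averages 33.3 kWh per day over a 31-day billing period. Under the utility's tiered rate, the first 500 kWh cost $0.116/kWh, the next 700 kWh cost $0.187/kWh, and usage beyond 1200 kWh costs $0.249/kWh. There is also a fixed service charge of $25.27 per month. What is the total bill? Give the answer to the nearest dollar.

$183

Usage = 33.3 kWh/day × 31 days = 1032.3 kWh
First 500 kWh × $0.116 = $58.00
Next 532.3 kWh × $0.187 = $99.54
Remaining tier: 0 kWh (not reached)
Energy charge = $157.54; + service $25.27 = $182.81 ≈ $183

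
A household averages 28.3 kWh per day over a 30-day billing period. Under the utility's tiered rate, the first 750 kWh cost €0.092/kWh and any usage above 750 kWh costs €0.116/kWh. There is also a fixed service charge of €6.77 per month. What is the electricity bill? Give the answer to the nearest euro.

€87

Usage = 28.3 kWh/day × 30 days = 849 kWh
First 750 kWh × €0.092 = €69.00
Remaining 99 kWh × €0.116 = €11.48
Energy charge = €80.48; + service €6.77 = €87.25 ≈ €87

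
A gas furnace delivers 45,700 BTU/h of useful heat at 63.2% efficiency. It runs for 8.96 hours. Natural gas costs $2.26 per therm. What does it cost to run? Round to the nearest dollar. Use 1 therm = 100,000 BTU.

$15

Heat delivered = 45,700 BTU/h × 8.96 h = 409,472 BTU
Gas input = 409,472 / 0.632 = 647,899 BTU
= 647,899 / 100,000 = 6.479 therm
Cost = 6.479 × $2.26/therm = $14.64 ≈ $15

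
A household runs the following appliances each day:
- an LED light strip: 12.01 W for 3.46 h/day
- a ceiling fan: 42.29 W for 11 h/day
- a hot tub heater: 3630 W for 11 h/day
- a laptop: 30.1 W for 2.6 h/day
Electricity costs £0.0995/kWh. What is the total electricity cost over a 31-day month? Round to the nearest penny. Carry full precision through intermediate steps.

LED light strip: 12.01 W × 3.46 h × 31 d = 1,288 Wh = 1.288 kWh
ceiling fan: 42.29 W × 11 h × 31 d = 14,421 Wh = 14.42 kWh
hot tub heater: 3630 W × 11 h × 31 d = 1,237,830 Wh = 1,238 kWh
laptop: 30.1 W × 2.6 h × 31 d = 2,426 Wh = 2.426 kWh
Total energy = 1.288 + 14.42 + 1,238 + 2.426 = 1,256 kWh
Cost = 1,256 kWh × £0.0995 = £124.97

£124.97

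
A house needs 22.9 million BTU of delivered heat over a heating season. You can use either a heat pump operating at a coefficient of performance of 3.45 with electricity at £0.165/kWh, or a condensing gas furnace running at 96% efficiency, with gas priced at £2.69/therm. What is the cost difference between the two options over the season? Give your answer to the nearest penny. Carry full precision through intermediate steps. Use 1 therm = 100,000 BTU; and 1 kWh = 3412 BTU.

£320.69

Heat load = 22.9 × 10⁶ BTU = 22,900,000 BTU
Gas: input = 22,900,000 / 0.96 = 23,854,167 BTU = 238.5 therm → 238.5 × £2.69 = £641.68
Heat pump: 22,900,000 BTU / 3412 = 6,712 kWh heat; / 3.45 = 1,945 kWh in → × £0.165 = £320.99
Difference = |£641.68 − £320.99| = £320.69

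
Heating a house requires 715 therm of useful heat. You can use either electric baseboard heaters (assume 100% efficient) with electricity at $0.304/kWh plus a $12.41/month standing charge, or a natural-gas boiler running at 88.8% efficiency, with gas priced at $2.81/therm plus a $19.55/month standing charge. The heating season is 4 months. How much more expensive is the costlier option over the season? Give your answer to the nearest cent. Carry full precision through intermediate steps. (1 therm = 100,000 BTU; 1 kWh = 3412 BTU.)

$4079.34

Heat load = 715 therm × 100,000 = 71,500,000 BTU
Gas: input = 71,500,000 / 0.888 = 80,518,018 BTU = 805.2 therm → 805.2 × $2.81 = $2,262.56; + 4 × $19.55 standing = $2,340.76
Electric: 71,500,000 BTU / 3412 = 20,960 kWh → × $0.304 = $6,370.46; + 4 × $12.41 standing = $6,420.10
Difference = |$2,340.76 − $6,420.10| = $4,079.34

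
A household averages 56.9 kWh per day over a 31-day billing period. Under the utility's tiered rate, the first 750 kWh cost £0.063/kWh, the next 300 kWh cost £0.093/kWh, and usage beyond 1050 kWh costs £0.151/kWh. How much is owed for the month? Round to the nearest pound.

Usage = 56.9 kWh/day × 31 days = 1763.9 kWh
First 750 kWh × £0.063 = £47.25
Next 300 kWh × £0.093 = £27.90
Remaining 713.9 kWh × £0.151 = £107.80
Total = £182.95 ≈ £183

£183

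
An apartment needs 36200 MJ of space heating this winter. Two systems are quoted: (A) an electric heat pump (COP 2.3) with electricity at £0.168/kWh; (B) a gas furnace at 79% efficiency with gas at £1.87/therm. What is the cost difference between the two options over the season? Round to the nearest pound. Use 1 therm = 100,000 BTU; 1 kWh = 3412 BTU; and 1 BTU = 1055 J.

£78

Heat load = 36200 MJ = 36,200,000,000 J / 1055 = 34,312,796 BTU
Gas: input = 34,312,796 / 0.79 = 43,433,919 BTU = 434.3 therm → 434.3 × £1.87 = £812.21
Heat pump: 34,312,796 BTU / 3412 = 10,060 kWh heat; / 2.3 = 4,372 kWh in → × £0.168 = £734.56
Difference = |£812.21 − £734.56| = £77.65 ≈ £78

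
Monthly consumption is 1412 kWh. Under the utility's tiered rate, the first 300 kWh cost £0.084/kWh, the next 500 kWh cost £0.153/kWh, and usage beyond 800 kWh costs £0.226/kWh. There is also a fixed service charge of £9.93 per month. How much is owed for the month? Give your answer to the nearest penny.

First 300 kWh × £0.084 = £25.20
Next 500 kWh × £0.153 = £76.50
Remaining 612 kWh × £0.226 = £138.31
Energy charge = £240.01; + service £9.93 = £249.94

£249.94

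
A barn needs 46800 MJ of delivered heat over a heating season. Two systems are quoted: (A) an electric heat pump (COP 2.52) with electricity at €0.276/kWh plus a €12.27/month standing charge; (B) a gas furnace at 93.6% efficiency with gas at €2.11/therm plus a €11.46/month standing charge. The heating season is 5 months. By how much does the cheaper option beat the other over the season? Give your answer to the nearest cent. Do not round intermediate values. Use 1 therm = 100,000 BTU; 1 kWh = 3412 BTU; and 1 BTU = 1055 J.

€427.99

Heat load = 46800 MJ = 46,800,000,000 J / 1055 = 44,360,190 BTU
Gas: input = 44,360,190 / 0.936 = 47,393,365 BTU = 473.9 therm → 473.9 × €2.11 = €1,000.00; + 5 × €11.46 standing = €1,057.30
Heat pump: 44,360,190 BTU / 3412 = 13,000 kWh heat; / 2.52 = 5,159 kWh in → × €0.276 = €1,423.94; + 5 × €12.27 standing = €1,485.29
Difference = |€1,057.30 − €1,485.29| = €427.99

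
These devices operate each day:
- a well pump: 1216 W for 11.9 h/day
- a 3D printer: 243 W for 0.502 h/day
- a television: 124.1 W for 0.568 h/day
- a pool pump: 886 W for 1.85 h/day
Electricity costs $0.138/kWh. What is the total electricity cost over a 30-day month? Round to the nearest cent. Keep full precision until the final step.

well pump: 1216 W × 11.9 h × 30 d = 434,112 Wh = 434.1 kWh
3D printer: 243 W × 0.502 h × 30 d = 3,660 Wh = 3.66 kWh
television: 124.1 W × 0.568 h × 30 d = 2,115 Wh = 2.115 kWh
pool pump: 886 W × 1.85 h × 30 d = 49,173 Wh = 49.17 kWh
Total energy = 434.1 + 3.66 + 2.115 + 49.17 = 489.1 kWh
Cost = 489.1 kWh × $0.138 = $67.49

$67.49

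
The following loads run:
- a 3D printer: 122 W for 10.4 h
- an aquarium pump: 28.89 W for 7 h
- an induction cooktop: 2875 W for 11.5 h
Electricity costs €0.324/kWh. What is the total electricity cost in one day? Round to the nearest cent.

€11.19

3D printer: 122 W × 10.4 h = 1,269 Wh = 1.269 kWh
aquarium pump: 28.89 W × 7 h = 202 Wh = 0.2022 kWh
induction cooktop: 2875 W × 11.5 h = 33,062 Wh = 33.06 kWh
Total energy = 1.269 + 0.2022 + 33.06 = 34.53 kWh
Cost = 34.53 kWh × €0.324 = €11.19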